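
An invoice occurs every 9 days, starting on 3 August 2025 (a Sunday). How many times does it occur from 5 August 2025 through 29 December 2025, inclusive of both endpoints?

Occurrences land 9·i days after 3 August 2025 for i = 0, 1, 2, …
5 August 2025 is 2 days after the start; 2 ÷ 9 = 0 remainder 2; since the remainder is 2, round up to i = 1. First occurrence in the window: #2 on 12 August 2025 (1×9 = 9 days in).
29 December 2025 is 148 days after the start; 148 ÷ 9 = 16 remainder 4. Last occurrence in the window: #17 on 25 December 2025.
Occurrences #2 through #17: 16 in total.

16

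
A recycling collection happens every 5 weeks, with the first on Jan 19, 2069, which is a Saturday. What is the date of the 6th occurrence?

The 6th occurrence is 5 intervals after the first: 5 × 35 = 175 days after Jan 19, 2069.
Jan has 31 days — 12 days to the end of Jan leaves 163.
Feb has 28 days (135 left).
Mar has 31 days (104 left).
Apr has 30 days (74 left).
May has 31 days (43 left).
Jun has 30 days (13 left).
13 days into Jul → Jul 13, 2069.

Jul 13, 2069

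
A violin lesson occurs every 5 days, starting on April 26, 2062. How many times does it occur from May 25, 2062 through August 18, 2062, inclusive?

17

Occurrences land 5·i days after April 26, 2062 for i = 0, 1, 2, …
May 25, 2062 is 29 days after the start; 29 ÷ 5 = 5 remainder 4; since the remainder is 4, round up to i = 6. First occurrence in the window: #7 on May 26, 2062 (6×5 = 30 days in).
August 18, 2062 is 114 days after the start; 114 ÷ 5 = 22 remainder 4. Last occurrence in the window: #23 on August 14, 2062.
Occurrences #7 through #23: 17 in total.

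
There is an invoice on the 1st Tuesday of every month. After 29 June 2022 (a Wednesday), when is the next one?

5 July 2022

June 2022 starts on a Wednesday, so its 1st Tuesday is 7 June 2022 (6 days in).
That is not after 29 June 2022, so look at July 2022.
July 2022 starts on a Friday, so its 1st Tuesday is 5 July 2022 (4 days in).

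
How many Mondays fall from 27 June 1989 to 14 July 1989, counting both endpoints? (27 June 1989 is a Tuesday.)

2

27 June 1989 is a Tuesday; the first Monday on or after it is 3 July 1989 (6 days later).
From 3 July 1989 to 14 July 1989 is 14 − 3 = 11 days.
11 ÷ 7 = 1 full weeks with remainder 4, so 1 more Mondays after the first → 2.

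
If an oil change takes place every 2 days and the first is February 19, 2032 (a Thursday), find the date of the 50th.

The 50th occurrence is 49 intervals after the first: 49 × 2 = 98 days after February 19, 2032.
February has 29 days — 10 days to the end of February leaves 88.
March has 31 days (57 left).
April has 30 days (27 left).
27 days into May → May 27, 2032.

May 27, 2032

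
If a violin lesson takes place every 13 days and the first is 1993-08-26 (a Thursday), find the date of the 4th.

1993-10-04

The 4th occurrence is 3 intervals after the first: 3 × 13 = 39 days after 1993-08-26.
August has 31 days — 5 days to the end of August leaves 34.
September has 30 days (4 left).
4 days into October → 1993-10-04.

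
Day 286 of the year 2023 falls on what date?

January has 31 days (286 − 31 = 255 remain).
February has 28 days (255 − 28 = 227 remain).
March has 31 days (227 − 31 = 196 remain).
April has 30 days (196 − 30 = 166 remain).
May has 31 days (166 − 31 = 135 remain).
June has 30 days (135 − 30 = 105 remain).
July has 31 days (105 − 31 = 74 remain).
August has 31 days (74 − 31 = 43 remain).
September has 30 days (43 − 30 = 13 remain).
13 into October → October 13.

2023-10-13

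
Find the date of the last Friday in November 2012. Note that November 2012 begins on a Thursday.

30 November 2012

November 2012 begins on a Thursday, so the first Friday is November 2 (1 day later).
November 2012 has 30 days. Adding weeks: 2, 9, 16, 23, 30 — the last one ≤ 30 is the 30th.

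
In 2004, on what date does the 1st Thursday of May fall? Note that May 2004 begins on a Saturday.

May 2004 begins on a Saturday, so the first Thursday is May 6 (5 days later).

6 May 2004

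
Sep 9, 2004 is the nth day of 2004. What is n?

253

Days in months before Sep: 31 + 29 + 31 + 30 + 31 + 30 + 31 + 31 = 244.
Plus 9 days into Sep → day 253.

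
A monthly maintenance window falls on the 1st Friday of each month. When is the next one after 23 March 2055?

2 April 2055

March 2055 starts on a Monday, so its 1st Friday is 5 March 2055 (4 days in).
That is not after 23 March 2055, so look at April 2055.
April 2055 starts on a Thursday, so its 1st Friday is 2 April 2055 (1 day in).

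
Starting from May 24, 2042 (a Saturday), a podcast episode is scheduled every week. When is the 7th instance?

Jul 5, 2042

The 7th occurrence is 6 intervals after the first: 6 × 7 = 42 days after May 24, 2042.
May has 31 days — 7 days to the end of May leaves 35.
Jun has 30 days (5 left).
5 days into Jul → Jul 5, 2042.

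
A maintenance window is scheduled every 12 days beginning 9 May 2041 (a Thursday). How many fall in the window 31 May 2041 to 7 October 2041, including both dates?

Occurrences land 12·i days after 9 May 2041 for i = 0, 1, 2, …
31 May 2041 is 22 days after the start; 22 ÷ 12 = 1 remainder 10; since the remainder is 10, round up to i = 2. First occurrence in the window: #3 on 2 June 2041 (2×12 = 24 days in).
7 October 2041 is 151 days after the start; 151 ÷ 12 = 12 remainder 7. Last occurrence in the window: #13 on 30 September 2041.
Occurrences #3 through #13: 11 in total.

11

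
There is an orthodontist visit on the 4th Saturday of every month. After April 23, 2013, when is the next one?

April 2013 starts on a Monday; its first Saturday is the 6th, so the 4th Saturday is the 27th — April 27, 2013.
April 27, 2013 is after April 23, 2013, so that is the next one.

April 27, 2013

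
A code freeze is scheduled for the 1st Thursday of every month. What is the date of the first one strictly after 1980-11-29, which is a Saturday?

1980-12-04

November 1980 starts on a Saturday, so its 1st Thursday is 1980-11-06 (5 days in).
That is not after 1980-11-29, so look at December 1980.
December 1980 starts on a Monday, so its 1st Thursday is 1980-12-04 (3 days in).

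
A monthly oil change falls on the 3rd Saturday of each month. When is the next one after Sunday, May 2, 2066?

May 15, 2066

May 2066 starts on a Saturday; its first Saturday is the 1st, so the 3rd Saturday is the 15th — May 15, 2066.
May 15, 2066 is after May 2, 2066, so that is the next one.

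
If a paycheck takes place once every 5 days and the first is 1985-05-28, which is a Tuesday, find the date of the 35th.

The 35th occurrence is 34 intervals after the first: 34 × 5 = 170 days after 1985-05-28.
May has 31 days — 3 days to the end of May leaves 167.
June has 30 days (137 left).
July has 31 days (106 left).
August has 31 days (75 left).
September has 30 days (45 left).
October has 31 days (14 left).
14 days into November → 1985-11-14.

1985-11-14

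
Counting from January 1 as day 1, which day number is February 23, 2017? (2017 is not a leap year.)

Days in months before February: 31 = 31.
Plus 23 days into February → day 54.

54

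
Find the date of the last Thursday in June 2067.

30 June 2067

The first Thursday of June 2067 is June 2.
June 2067 has 30 days. Adding weeks: 2, 9, 16, 23, 30 — the last one ≤ 30 is the 30th.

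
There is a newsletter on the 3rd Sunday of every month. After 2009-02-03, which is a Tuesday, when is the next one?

February 2009 starts on a Sunday; its first Sunday is the 1st, so the 3rd Sunday is the 15th — 2009-02-15.
2009-02-15 is after 2009-02-03, so that is the next one.

2009-02-15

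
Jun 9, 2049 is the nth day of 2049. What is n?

160

Days in months before Jun: 31 + 28 + 31 + 30 + 31 = 151.
Plus 9 days into Jun → day 160.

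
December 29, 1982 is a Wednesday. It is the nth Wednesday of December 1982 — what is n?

5th

Day 29 falls in week ⌈29/7⌉ of the month.
Days 1–7 hold the 1st Wednesday, 8–14 the 2nd, 15–21 the 3rd, 22–28 the 4th, 29–31 the 5th.
29 is in the range for the 5th.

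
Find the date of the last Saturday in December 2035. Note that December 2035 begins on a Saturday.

29 December 2035

December 2035 begins on a Saturday, so the first Saturday is December 1.
December 2035 has 31 days. Adding weeks: 1, 8, 15, 22, 29 — the last one ≤ 31 is the 29th.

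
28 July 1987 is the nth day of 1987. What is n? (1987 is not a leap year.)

Days in months before July: 31 + 28 + 31 + 30 + 31 + 30 = 181.
Plus 28 days into July → day 209.

209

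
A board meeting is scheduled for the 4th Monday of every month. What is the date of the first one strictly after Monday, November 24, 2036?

November 2036 starts on a Saturday; its first Monday is the 3rd, so the 4th Monday is the 24th — November 24, 2036.
That is not after November 24, 2036, so look at December 2036.
December 2036 starts on a Monday; its first Monday is the 1st, so the 4th Monday is the 22nd — December 22, 2036.

December 22, 2036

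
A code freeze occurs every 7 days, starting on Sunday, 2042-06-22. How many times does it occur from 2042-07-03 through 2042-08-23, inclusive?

7

Occurrences land 7·i days after 2042-06-22 for i = 0, 1, 2, …
2042-07-03 is 11 days after the start; 11 ÷ 7 = 1 remainder 4; since the remainder is 4, round up to i = 2. First occurrence in the window: #3 on 2042-07-06 (2×7 = 14 days in).
2042-08-23 is 62 days after the start; 62 ÷ 7 = 8 remainder 6. Last occurrence in the window: #9 on 2042-08-17.
Occurrences #3 through #9: 7 in total.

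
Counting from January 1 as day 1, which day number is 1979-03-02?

61

Days in months before March: 31 + 28 = 59.
Plus 2 days into March → day 61.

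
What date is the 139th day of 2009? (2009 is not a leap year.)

January has 31 days (139 − 31 = 108 remain).
February has 28 days (108 − 28 = 80 remain).
March has 31 days (80 − 31 = 49 remain).
April has 30 days (49 − 30 = 19 remain).
19 into May → May 19.

2009-05-19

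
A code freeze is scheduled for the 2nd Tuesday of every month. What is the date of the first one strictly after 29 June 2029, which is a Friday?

10 July 2029

June 2029 starts on a Friday; its first Tuesday is the 5th, so the 2nd Tuesday is the 12th — 12 June 2029.
That is not after 29 June 2029, so look at July 2029.
July 2029 starts on a Sunday; its first Tuesday is the 3rd, so the 2nd Tuesday is the 10th — 10 July 2029.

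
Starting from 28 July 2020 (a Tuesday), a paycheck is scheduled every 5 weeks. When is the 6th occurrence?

19 January 2021

The 6th occurrence is 5 intervals after the first: 5 × 35 = 175 days after 28 July 2020.
July has 31 days — 3 days to the end of July leaves 172.
August has 31 days (141 left).
September has 30 days (111 left).
October has 31 days (80 left).
November has 30 days (50 left).
December has 31 days (19 left).
19 days into January → 19 January 2021.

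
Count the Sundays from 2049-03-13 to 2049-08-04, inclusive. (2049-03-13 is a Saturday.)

2049-03-13 is a Saturday; the first Sunday on or after it is 2049-03-14 (1 day later).
From 2049-03-14 to 2049-08-04: 17 + 30 + 31 + 30 + 31 + 4 = 143 days (rest of March, April, May, June, July, August).
143 ÷ 7 = 20 full weeks with remainder 3, so 20 more Sundays after the first → 21.

21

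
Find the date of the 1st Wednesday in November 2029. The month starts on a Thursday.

November 7, 2029

November 2029 begins on a Thursday, so the first Wednesday is November 7 (6 days later).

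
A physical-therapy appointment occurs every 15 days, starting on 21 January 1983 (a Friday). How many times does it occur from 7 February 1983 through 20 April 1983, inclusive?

4

Occurrences land 15·i days after 21 January 1983 for i = 0, 1, 2, …
7 February 1983 is 17 days after the start; 17 ÷ 15 = 1 remainder 2; since the remainder is 2, round up to i = 2. First occurrence in the window: #3 on 20 February 1983 (2×15 = 30 days in).
20 April 1983 is 89 days after the start; 89 ÷ 15 = 5 remainder 14. Last occurrence in the window: #6 on 6 April 1983.
Occurrences #3 through #6: 4 in total.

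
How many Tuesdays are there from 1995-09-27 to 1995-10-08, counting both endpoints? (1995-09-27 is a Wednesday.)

1995-09-27 is a Wednesday; the first Tuesday on or after it is 1995-10-03 (6 days later).
From 1995-10-03 to 1995-10-08 is 8 − 3 = 5 days.
5 ÷ 7 = 0 full weeks with remainder 5, so 0 more Tuesdays after the first → 1.

1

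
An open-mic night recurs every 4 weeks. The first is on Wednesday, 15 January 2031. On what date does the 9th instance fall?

27 August 2031

The 9th occurrence is 8 intervals after the first: 8 × 28 = 224 days after 15 January 2031.
January has 31 days — 16 days to the end of January leaves 208.
February has 28 days (180 left).
March has 31 days (149 left).
April has 30 days (119 left).
May has 31 days (88 left).
June has 30 days (58 left).
July has 31 days (27 left).
27 days into August → 27 August 2031.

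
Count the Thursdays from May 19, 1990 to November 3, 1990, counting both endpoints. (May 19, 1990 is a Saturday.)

24

May 19, 1990 is a Saturday; the first Thursday on or after it is May 24, 1990 (5 days later).
From May 24, 1990 to November 3, 1990: 7 + 30 + 31 + 31 + 30 + 31 + 3 = 163 days (rest of May, June, July, August, September, October, November).
163 ÷ 7 = 23 full weeks with remainder 2, so 23 more Thursdays after the first → 24.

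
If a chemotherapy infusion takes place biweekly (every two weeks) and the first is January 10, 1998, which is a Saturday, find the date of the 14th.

The 14th occurrence is 13 intervals after the first: 13 × 14 = 182 days after January 10, 1998.
January has 31 days — 21 days to the end of January leaves 161.
February has 28 days (133 left).
March has 31 days (102 left).
April has 30 days (72 left).
May has 31 days (41 left).
June has 30 days (11 left).
11 days into July → July 11, 1998.

July 11, 1998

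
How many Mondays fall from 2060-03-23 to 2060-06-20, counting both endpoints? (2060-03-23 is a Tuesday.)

2060-03-23 is a Tuesday; the first Monday on or after it is 2060-03-29 (6 days later).
From 2060-03-29 to 2060-06-20: 2 + 30 + 31 + 20 = 83 days (rest of March, April, May, June).
83 ÷ 7 = 11 full weeks with remainder 6, so 11 more Mondays after the first → 12.

12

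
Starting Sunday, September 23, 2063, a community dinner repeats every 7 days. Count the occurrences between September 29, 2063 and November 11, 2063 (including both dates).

7

Occurrences land 7·i days after September 23, 2063 for i = 0, 1, 2, …
September 29, 2063 is 6 days after the start; 6 ÷ 7 = 0 remainder 6; since the remainder is 6, round up to i = 1. First occurrence in the window: #2 on September 30, 2063 (1×7 = 7 days in).
November 11, 2063 is 49 days after the start; 49 ÷ 7 = 7 remainder 0. Last occurrence in the window: #8 on November 11, 2063.
Occurrences #2 through #8: 7 in total.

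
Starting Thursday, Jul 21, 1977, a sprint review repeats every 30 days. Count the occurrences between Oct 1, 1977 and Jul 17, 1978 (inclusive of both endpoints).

10

Occurrences land 30·i days after Jul 21, 1977 for i = 0, 1, 2, …
Oct 1, 1977 is 72 days after the start; 72 ÷ 30 = 2 remainder 12; since the remainder is 12, round up to i = 3. First occurrence in the window: #4 on Oct 19, 1977 (3×30 = 90 days in).
Jul 17, 1978 is 361 days after the start; 361 ÷ 30 = 12 remainder 1. Last occurrence in the window: #13 on Jul 16, 1978.
Occurrences #4 through #13: 10 in total.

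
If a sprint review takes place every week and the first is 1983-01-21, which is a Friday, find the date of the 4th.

1983-02-11

The 4th occurrence is 3 intervals after the first: 3 × 7 = 21 days after 1983-01-21.
January has 31 days — 10 days to the end of January leaves 11.
11 days into February → 1983-02-11.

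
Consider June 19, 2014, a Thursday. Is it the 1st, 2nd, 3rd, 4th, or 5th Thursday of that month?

Day 19 falls in week ⌈19/7⌉ of the month.
Days 1–7 hold the 1st Thursday, 8–14 the 2nd, 15–21 the 3rd, 22–28 the 4th, 29–31 the 5th.
19 is in the range for the 3rd.

3rd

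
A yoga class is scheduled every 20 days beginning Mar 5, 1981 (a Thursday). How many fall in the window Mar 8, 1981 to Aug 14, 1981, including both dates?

Occurrences land 20·i days after Mar 5, 1981 for i = 0, 1, 2, …
Mar 8, 1981 is 3 days after the start; 3 ÷ 20 = 0 remainder 3; since the remainder is 3, round up to i = 1. First occurrence in the window: #2 on Mar 25, 1981 (1×20 = 20 days in).
Aug 14, 1981 is 162 days after the start; 162 ÷ 20 = 8 remainder 2. Last occurrence in the window: #9 on Aug 12, 1981.
Occurrences #2 through #9: 8 in total.

8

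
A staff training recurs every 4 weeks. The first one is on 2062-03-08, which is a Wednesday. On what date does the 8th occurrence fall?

The 8th occurrence is 7 intervals after the first: 7 × 28 = 196 days after 2062-03-08.
March has 31 days — 23 days to the end of March leaves 173.
April has 30 days (143 left).
May has 31 days (112 left).
June has 30 days (82 left).
July has 31 days (51 left).
August has 31 days (20 left).
20 days into September → 2062-09-20.

2062-09-20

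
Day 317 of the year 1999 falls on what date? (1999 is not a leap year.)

January has 31 days (317 − 31 = 286 remain).
February has 28 days (286 − 28 = 258 remain).
March has 31 days (258 − 31 = 227 remain).
April has 30 days (227 − 30 = 197 remain).
May has 31 days (197 − 31 = 166 remain).
June has 30 days (166 − 30 = 136 remain).
July has 31 days (136 − 31 = 105 remain).
August has 31 days (105 − 31 = 74 remain).
September has 30 days (74 − 30 = 44 remain).
October has 31 days (44 − 31 = 13 remain).
13 into November → November 13.

November 13, 1999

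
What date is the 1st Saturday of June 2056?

June 3, 2056

The first Saturday of June 2056 is June 3.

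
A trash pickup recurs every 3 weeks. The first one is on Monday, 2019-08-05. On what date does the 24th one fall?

The 24th occurrence is 23 intervals after the first: 23 × 21 = 483 days after 2019-08-05.
August has 31 days — 26 days to the end of August leaves 457.
From end of August to end of 2019 is 122 days (335 left).
January has 31 days (304 left).
February has 29 days (275 left).
March has 31 days (244 left).
April has 30 days (214 left).
May has 31 days (183 left).
June has 30 days (153 left).
July has 31 days (122 left).
August has 31 days (91 left).
September has 30 days (61 left).
October has 31 days (30 left).
30 days into November → 2020-11-30.

2020-11-30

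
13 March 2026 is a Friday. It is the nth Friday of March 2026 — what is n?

Day 13 falls in week ⌈13/7⌉ of the month.
Days 1–7 hold the 1st Friday, 8–14 the 2nd, 15–21 the 3rd, 22–28 the 4th, 29–31 the 5th.
13 is in the range for the 2nd.

2nd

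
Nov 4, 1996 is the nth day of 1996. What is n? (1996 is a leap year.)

309

Days in months before Nov: 31 + 29 + 31 + 30 + 31 + 30 + 31 + 31 + 30 + 31 = 305.
Plus 4 days into Nov → day 309.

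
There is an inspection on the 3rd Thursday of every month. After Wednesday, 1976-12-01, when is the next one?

1976-12-16

December 1976 starts on a Wednesday; its first Thursday is the 2nd, so the 3rd Thursday is the 16th — 1976-12-16.
1976-12-16 is after 1976-12-01, so that is the next one.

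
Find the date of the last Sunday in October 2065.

October 2065 begins on a Thursday, so the first Sunday is October 4 (3 days later).
October 2065 has 31 days. Adding weeks: 4, 11, 18, 25 — the last one ≤ 31 is the 25th.

October 25, 2065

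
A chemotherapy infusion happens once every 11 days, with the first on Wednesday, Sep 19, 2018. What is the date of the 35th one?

Sep 28, 2019

The 35th occurrence is 34 intervals after the first: 34 × 11 = 374 days after Sep 19, 2018.
Sep has 30 days — 11 days to the end of Sep leaves 363.
Oct has 31 days (332 left).
Nov has 30 days (302 left).
Dec has 31 days (271 left).
Jan has 31 days (240 left).
Feb has 28 days (212 left).
Mar has 31 days (181 left).
Apr has 30 days (151 left).
May has 31 days (120 left).
Jun has 30 days (90 left).
Jul has 31 days (59 left).
Aug has 31 days (28 left).
28 days into Sep → Sep 28, 2019.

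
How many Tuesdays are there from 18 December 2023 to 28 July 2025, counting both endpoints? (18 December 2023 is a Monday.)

84

18 December 2023 is a Monday; the first Tuesday on or after it is 19 December 2023 (1 day later).
From 19 December 2023 to 28 July 2025: 12 + 366 + 209 = 587 days (rest of 2023, 2024, to 28 July 2025 in 2025).
587 ÷ 7 = 83 full weeks with remainder 6, so 83 more Tuesdays after the first → 84.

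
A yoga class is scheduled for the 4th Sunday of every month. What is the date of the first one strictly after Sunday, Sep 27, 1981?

Oct 25, 1981

Sep 1981 starts on a Tuesday; its first Sunday is the 6th, so the 4th Sunday is the 27th — Sep 27, 1981.
That is not after Sep 27, 1981, so look at Oct 1981.
Oct 1981 starts on a Thursday; its first Sunday is the 4th, so the 4th Sunday is the 25th — Oct 25, 1981.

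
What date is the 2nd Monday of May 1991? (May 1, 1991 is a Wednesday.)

May 1991 begins on a Wednesday, so the first Monday is May 6 (5 days later).
The 2nd Monday is 1 weeks later: 6 + 7 = 13.

May 13, 1991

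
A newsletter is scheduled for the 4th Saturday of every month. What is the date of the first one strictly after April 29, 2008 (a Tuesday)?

April 2008 starts on a Tuesday; its first Saturday is the 5th, so the 4th Saturday is the 26th — April 26, 2008.
That is not after April 29, 2008, so look at May 2008.
May 2008 starts on a Thursday; its first Saturday is the 3rd, so the 4th Saturday is the 24th — May 24, 2008.

May 24, 2008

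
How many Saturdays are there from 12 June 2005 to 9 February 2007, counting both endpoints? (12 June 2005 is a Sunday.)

12 June 2005 is a Sunday; the first Saturday on or after it is 18 June 2005 (6 days later).
From 18 June 2005 to 9 February 2007: 196 + 365 + 40 = 601 days (rest of 2005, 2006, to 9 February 2007 in 2007).
601 ÷ 7 = 85 full weeks with remainder 6, so 85 more Saturdays after the first → 86.

86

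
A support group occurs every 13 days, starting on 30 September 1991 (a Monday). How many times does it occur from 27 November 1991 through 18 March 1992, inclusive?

Occurrences land 13·i days after 30 September 1991 for i = 0, 1, 2, …
27 November 1991 is 58 days after the start; 58 ÷ 13 = 4 remainder 6; since the remainder is 6, round up to i = 5. First occurrence in the window: #6 on 4 December 1991 (5×13 = 65 days in).
18 March 1992 is 170 days after the start; 170 ÷ 13 = 13 remainder 1. Last occurrence in the window: #14 on 17 March 1992.
Occurrences #6 through #14: 9 in total.

9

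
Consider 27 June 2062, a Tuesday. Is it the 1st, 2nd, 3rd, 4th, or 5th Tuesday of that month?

4th

Day 27 falls in week ⌈27/7⌉ of the month.
Days 1–7 hold the 1st Tuesday, 8–14 the 2nd, 15–21 the 3rd, 22–28 the 4th, 29–31 the 5th.
27 is in the range for the 4th.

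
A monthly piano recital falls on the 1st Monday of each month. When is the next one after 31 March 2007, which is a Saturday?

March 2007 starts on a Thursday, so its 1st Monday is 5 March 2007 (4 days in).
That is not after 31 March 2007, so look at April 2007.
April 2007 starts on a Sunday, so its 1st Monday is 2 April 2007 (1 day in).

2 April 2007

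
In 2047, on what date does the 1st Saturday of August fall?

2047-08-03

August 2047 begins on a Thursday, so the first Saturday is August 3 (2 days later).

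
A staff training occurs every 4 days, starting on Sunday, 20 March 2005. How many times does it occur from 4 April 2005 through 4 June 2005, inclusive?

16

Occurrences land 4·i days after 20 March 2005 for i = 0, 1, 2, …
4 April 2005 is 15 days after the start; 15 ÷ 4 = 3 remainder 3; since the remainder is 3, round up to i = 4. First occurrence in the window: #5 on 5 April 2005 (4×4 = 16 days in).
4 June 2005 is 76 days after the start; 76 ÷ 4 = 19 remainder 0. Last occurrence in the window: #20 on 4 June 2005.
Occurrences #5 through #20: 16 in total.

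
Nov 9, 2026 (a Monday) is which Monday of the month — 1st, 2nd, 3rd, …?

2nd

Day 9 falls in week ⌈9/7⌉ of the month.
Days 1–7 hold the 1st Monday, 8–14 the 2nd, 15–21 the 3rd, 22–28 the 4th, 29–31 the 5th.
9 is in the range for the 2nd.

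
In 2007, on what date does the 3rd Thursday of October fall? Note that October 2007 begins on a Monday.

October 18, 2007

October 2007 begins on a Monday, so the first Thursday is October 4 (3 days later).
The 3rd Thursday is 2 weeks later: 4 + 14 = 18.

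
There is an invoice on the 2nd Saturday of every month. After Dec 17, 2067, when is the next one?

Jan 14, 2068

Dec 2067 starts on a Thursday; its first Saturday is the 3rd, so the 2nd Saturday is the 10th — Dec 10, 2067.
That is not after Dec 17, 2067, so look at Jan 2068.
Jan 2068 starts on a Sunday; its first Saturday is the 7th, so the 2nd Saturday is the 14th — Jan 14, 2068.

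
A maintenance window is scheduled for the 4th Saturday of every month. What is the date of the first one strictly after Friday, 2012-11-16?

November 2012 starts on a Thursday; its first Saturday is the 3rd, so the 4th Saturday is the 24th — 2012-11-24.
2012-11-24 is after 2012-11-16, so that is the next one.

2012-11-24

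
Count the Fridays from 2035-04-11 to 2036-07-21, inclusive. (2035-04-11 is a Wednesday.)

67

2035-04-11 is a Wednesday; the first Friday on or after it is 2035-04-13 (2 days later).
From 2035-04-13 to 2036-07-21: 262 + 203 = 465 days (rest of 2035, to 2036-07-21 in 2036).
465 ÷ 7 = 66 full weeks with remainder 3, so 66 more Fridays after the first → 67.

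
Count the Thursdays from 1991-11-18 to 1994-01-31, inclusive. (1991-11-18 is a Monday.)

115

1991-11-18 is a Monday; the first Thursday on or after it is 1991-11-21 (3 days later).
From 1991-11-21 to 1994-01-31: 40 + 366 + 365 + 31 = 802 days (rest of 1991, 1992, 1993, to 1994-01-31 in 1994).
802 ÷ 7 = 114 full weeks with remainder 4, so 114 more Thursdays after the first → 115.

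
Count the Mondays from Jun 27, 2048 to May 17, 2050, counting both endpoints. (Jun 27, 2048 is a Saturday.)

Jun 27, 2048 is a Saturday; the first Monday on or after it is Jun 29, 2048 (2 days later).
From Jun 29, 2048 to May 17, 2050: 185 + 365 + 137 = 687 days (rest of 2048, 2049, to May 17, 2050 in 2050).
687 ÷ 7 = 98 full weeks with remainder 1, so 98 more Mondays after the first → 99.

99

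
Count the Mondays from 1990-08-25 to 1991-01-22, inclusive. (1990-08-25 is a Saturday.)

22

1990-08-25 is a Saturday; the first Monday on or after it is 1990-08-27 (2 days later).
From 1990-08-27 to 1991-01-22: 4 + 30 + 31 + 30 + 31 + 22 = 148 days (rest of August, September, October, November, December, January).
148 ÷ 7 = 21 full weeks with remainder 1, so 21 more Mondays after the first → 22.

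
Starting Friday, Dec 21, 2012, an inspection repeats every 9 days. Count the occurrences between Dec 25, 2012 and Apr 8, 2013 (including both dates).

12

Occurrences land 9·i days after Dec 21, 2012 for i = 0, 1, 2, …
Dec 25, 2012 is 4 days after the start; 4 ÷ 9 = 0 remainder 4; since the remainder is 4, round up to i = 1. First occurrence in the window: #2 on Dec 30, 2012 (1×9 = 9 days in).
Apr 8, 2013 is 108 days after the start; 108 ÷ 9 = 12 remainder 0. Last occurrence in the window: #13 on Apr 8, 2013.
Occurrences #2 through #13: 12 in total.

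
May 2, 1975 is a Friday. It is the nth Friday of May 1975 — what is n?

Day 2 falls in week ⌈2/7⌉ of the month.
Days 1–7 hold the 1st Friday, 8–14 the 2nd, 15–21 the 3rd, 22–28 the 4th, 29–31 the 5th.
2 is in the range for the 1st.

1st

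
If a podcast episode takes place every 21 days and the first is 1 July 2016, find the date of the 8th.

The 8th occurrence is 7 intervals after the first: 7 × 21 = 147 days after 1 July 2016.
July has 31 days — 30 days to the end of July leaves 117.
August has 31 days (86 left).
September has 30 days (56 left).
October has 31 days (25 left).
25 days into November → 25 November 2016.

25 November 2016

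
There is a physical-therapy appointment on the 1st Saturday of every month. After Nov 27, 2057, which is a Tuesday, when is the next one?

Nov 2057 starts on a Thursday, so its 1st Saturday is Nov 3, 2057 (2 days in).
That is not after Nov 27, 2057, so look at Dec 2057.
Dec 2057 starts on a Saturday, so its 1st Saturday is Dec 1, 2057.

Dec 1, 2057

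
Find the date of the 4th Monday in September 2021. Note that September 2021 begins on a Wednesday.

27 September 2021

September 2021 begins on a Wednesday, so the first Monday is September 6 (5 days later).
The 4th Monday is 3 weeks later: 6 + 21 = 27.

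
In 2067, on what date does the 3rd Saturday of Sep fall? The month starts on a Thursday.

Sep 17, 2067

Sep 2067 begins on a Thursday, so the first Saturday is Sep 3 (2 days later).
The 3rd Saturday is 2 weeks later: 3 + 14 = 17.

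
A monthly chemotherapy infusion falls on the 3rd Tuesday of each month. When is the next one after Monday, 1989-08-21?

August 1989 starts on a Tuesday; its first Tuesday is the 1st, so the 3rd Tuesday is the 15th — 1989-08-15.
That is not after 1989-08-21, so look at September 1989.
September 1989 starts on a Friday; its first Tuesday is the 5th, so the 3rd Tuesday is the 19th — 1989-09-19.

1989-09-19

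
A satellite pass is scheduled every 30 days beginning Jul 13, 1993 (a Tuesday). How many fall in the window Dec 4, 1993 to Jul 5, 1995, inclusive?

Occurrences land 30·i days after Jul 13, 1993 for i = 0, 1, 2, …
Dec 4, 1993 is 144 days after the start; 144 ÷ 30 = 4 remainder 24; since the remainder is 24, round up to i = 5. First occurrence in the window: #6 on Dec 10, 1993 (5×30 = 150 days in).
Jul 5, 1995 is 722 days after the start; 722 ÷ 30 = 24 remainder 2. Last occurrence in the window: #25 on Jul 3, 1995.
Occurrences #6 through #25: 20 in total.

20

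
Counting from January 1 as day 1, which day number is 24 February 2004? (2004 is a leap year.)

55

Days in months before February: 31 = 31.
Plus 24 days into February → day 55.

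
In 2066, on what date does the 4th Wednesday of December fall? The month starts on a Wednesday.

December 2066 begins on a Wednesday, so the first Wednesday is December 1.
The 4th Wednesday is 3 weeks later: 1 + 21 = 22.

22 December 2066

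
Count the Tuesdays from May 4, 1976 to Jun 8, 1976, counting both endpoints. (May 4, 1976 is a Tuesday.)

May 4, 1976 is a Tuesday; the first Tuesday on or after it is May 4, 1976.
From May 4, 1976 to Jun 8, 1976: 27 + 8 = 35 days (rest of May, Jun).
35 ÷ 7 = 5 full weeks with remainder 0, so 5 more Tuesdays after the first → 6.

6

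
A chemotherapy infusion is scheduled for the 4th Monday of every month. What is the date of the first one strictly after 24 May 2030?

May 2030 starts on a Wednesday; its first Monday is the 6th, so the 4th Monday is the 27th — 27 May 2030.
27 May 2030 is after 24 May 2030, so that is the next one.

27 May 2030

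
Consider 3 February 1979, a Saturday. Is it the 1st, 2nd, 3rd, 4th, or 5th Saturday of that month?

Day 3 falls in week ⌈3/7⌉ of the month.
Days 1–7 hold the 1st Saturday, 8–14 the 2nd, 15–21 the 3rd, 22–28 the 4th, 29–31 the 5th.
3 is in the range for the 1st.

1st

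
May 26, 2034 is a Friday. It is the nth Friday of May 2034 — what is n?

Day 26 falls in week ⌈26/7⌉ of the month.
Days 1–7 hold the 1st Friday, 8–14 the 2nd, 15–21 the 3rd, 22–28 the 4th, 29–31 the 5th.
26 is in the range for the 4th.

4th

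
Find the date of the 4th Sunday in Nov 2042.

Nov 23, 2042

The first Sunday of Nov 2042 is Nov 2.
The 4th Sunday is 3 weeks later: 2 + 21 = 23.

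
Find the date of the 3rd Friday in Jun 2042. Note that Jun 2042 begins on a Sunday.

Jun 20, 2042

Jun 2042 begins on a Sunday, so the first Friday is Jun 6 (5 days later).
The 3rd Friday is 2 weeks later: 6 + 14 = 20.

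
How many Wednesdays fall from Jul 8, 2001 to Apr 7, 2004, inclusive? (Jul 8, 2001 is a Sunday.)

144

Jul 8, 2001 is a Sunday; the first Wednesday on or after it is Jul 11, 2001 (3 days later).
From Jul 11, 2001 to Apr 7, 2004: 173 + 365 + 365 + 98 = 1001 days (rest of 2001, 2002, 2003, to Apr 7, 2004 in 2004).
1001 ÷ 7 = 143 full weeks with remainder 0, so 143 more Wednesdays after the first → 144.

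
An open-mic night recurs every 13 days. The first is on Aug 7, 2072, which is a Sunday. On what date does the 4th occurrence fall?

Sep 15, 2072

The 4th occurrence is 3 intervals after the first: 3 × 13 = 39 days after Aug 7, 2072.
Aug has 31 days — 24 days to the end of Aug leaves 15.
15 days into Sep → Sep 15, 2072.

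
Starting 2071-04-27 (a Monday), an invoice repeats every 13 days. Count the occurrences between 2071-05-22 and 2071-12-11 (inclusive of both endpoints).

Occurrences land 13·i days after 2071-04-27 for i = 0, 1, 2, …
2071-05-22 is 25 days after the start; 25 ÷ 13 = 1 remainder 12; since the remainder is 12, round up to i = 2. First occurrence in the window: #3 on 2071-05-23 (2×13 = 26 days in).
2071-12-11 is 228 days after the start; 228 ÷ 13 = 17 remainder 7. Last occurrence in the window: #18 on 2071-12-04.
Occurrences #3 through #18: 16 in total.

16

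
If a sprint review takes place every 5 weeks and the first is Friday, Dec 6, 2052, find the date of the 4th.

Mar 21, 2053

The 4th occurrence is 3 intervals after the first: 3 × 35 = 105 days after Dec 6, 2052.
Dec has 31 days — 25 days to the end of Dec leaves 80.
Jan has 31 days (49 left).
Feb has 28 days (21 left).
21 days into Mar → Mar 21, 2053.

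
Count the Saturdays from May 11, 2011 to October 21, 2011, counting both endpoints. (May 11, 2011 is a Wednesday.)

May 11, 2011 is a Wednesday; the first Saturday on or after it is May 14, 2011 (3 days later).
From May 14, 2011 to October 21, 2011: 17 + 30 + 31 + 31 + 30 + 21 = 160 days (rest of May, June, July, August, September, October).
160 ÷ 7 = 22 full weeks with remainder 6, so 22 more Saturdays after the first → 23.

23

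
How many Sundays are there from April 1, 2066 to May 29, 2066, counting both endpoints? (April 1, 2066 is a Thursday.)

8

April 1, 2066 is a Thursday; the first Sunday on or after it is April 4, 2066 (3 days later).
From April 4, 2066 to May 29, 2066: 26 + 29 = 55 days (rest of April, May).
55 ÷ 7 = 7 full weeks with remainder 6, so 7 more Sundays after the first → 8.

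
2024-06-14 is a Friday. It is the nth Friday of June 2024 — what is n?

Day 14 falls in week ⌈14/7⌉ of the month.
Days 1–7 hold the 1st Friday, 8–14 the 2nd, 15–21 the 3rd, 22–28 the 4th, 29–31 the 5th.
14 is in the range for the 2nd.

2nd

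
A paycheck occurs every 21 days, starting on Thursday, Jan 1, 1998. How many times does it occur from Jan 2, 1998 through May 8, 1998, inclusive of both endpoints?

6

Occurrences land 21·i days after Jan 1, 1998 for i = 0, 1, 2, …
Jan 2, 1998 is 1 day after the start; 1 ÷ 21 = 0 remainder 1; since the remainder is 1, round up to i = 1. First occurrence in the window: #2 on Jan 22, 1998 (1×21 = 21 days in).
May 8, 1998 is 127 days after the start; 127 ÷ 21 = 6 remainder 1. Last occurrence in the window: #7 on May 7, 1998.
Occurrences #2 through #7: 6 in total.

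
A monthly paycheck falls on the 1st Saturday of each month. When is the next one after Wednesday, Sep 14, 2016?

Oct 1, 2016

Sep 2016 starts on a Thursday, so its 1st Saturday is Sep 3, 2016 (2 days in).
That is not after Sep 14, 2016, so look at Oct 2016.
Oct 2016 starts on a Saturday, so its 1st Saturday is Oct 1, 2016.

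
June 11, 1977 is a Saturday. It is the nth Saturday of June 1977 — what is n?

Day 11 falls in week ⌈11/7⌉ of the month.
Days 1–7 hold the 1st Saturday, 8–14 the 2nd, 15–21 the 3rd, 22–28 the 4th, 29–31 the 5th.
11 is in the range for the 2nd.

2nd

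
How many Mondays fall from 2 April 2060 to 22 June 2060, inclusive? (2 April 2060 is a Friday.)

2 April 2060 is a Friday; the first Monday on or after it is 5 April 2060 (3 days later).
From 5 April 2060 to 22 June 2060: 25 + 31 + 22 = 78 days (rest of April, May, June).
78 ÷ 7 = 11 full weeks with remainder 1, so 11 more Mondays after the first → 12.

12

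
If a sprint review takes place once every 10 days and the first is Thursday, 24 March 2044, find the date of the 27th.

The 27th occurrence is 26 intervals after the first: 26 × 10 = 260 days after 24 March 2044.
March has 31 days — 7 days to the end of March leaves 253.
April has 30 days (223 left).
May has 31 days (192 left).
June has 30 days (162 left).
July has 31 days (131 left).
August has 31 days (100 left).
September has 30 days (70 left).
October has 31 days (39 left).
November has 30 days (9 left).
9 days into December → 9 December 2044.

9 December 2044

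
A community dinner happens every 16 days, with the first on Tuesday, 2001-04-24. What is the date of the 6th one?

2001-07-13

The 6th occurrence is 5 intervals after the first: 5 × 16 = 80 days after 2001-04-24.
April has 30 days — 6 days to the end of April leaves 74.
May has 31 days (43 left).
June has 30 days (13 left).
13 days into July → 2001-07-13.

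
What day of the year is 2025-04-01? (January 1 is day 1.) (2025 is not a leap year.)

91

Days in months before April: 31 + 28 + 31 = 90.
Plus 1 day into April → day 91.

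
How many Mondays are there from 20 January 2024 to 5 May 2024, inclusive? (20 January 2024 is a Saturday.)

15

20 January 2024 is a Saturday; the first Monday on or after it is 22 January 2024 (2 days later).
From 22 January 2024 to 5 May 2024: 9 + 29 + 31 + 30 + 5 = 104 days (rest of January, February, March, April, May).
104 ÷ 7 = 14 full weeks with remainder 6, so 14 more Mondays after the first → 15.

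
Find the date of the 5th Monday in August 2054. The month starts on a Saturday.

August 2054 begins on a Saturday, so the first Monday is August 3 (2 days later).
The 5th Monday is 4 weeks later: 3 + 28 = 31.

31 August 2054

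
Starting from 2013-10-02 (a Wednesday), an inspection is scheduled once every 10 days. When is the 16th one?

The 16th occurrence is 15 intervals after the first: 15 × 10 = 150 days after 2013-10-02.
October has 31 days — 29 days to the end of October leaves 121.
November has 30 days (91 left).
December has 31 days (60 left).
January has 31 days (29 left).
February has 28 days (1 left).
1 day into March → 2014-03-01.

2014-03-01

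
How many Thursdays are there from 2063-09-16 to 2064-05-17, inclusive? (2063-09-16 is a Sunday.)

2063-09-16 is a Sunday; the first Thursday on or after it is 2063-09-20 (4 days later).
From 2063-09-20 to 2064-05-17: 10 + 31 + 30 + 31 + 31 + 29 + 31 + 30 + 17 = 240 days (rest of September, October, November, December, January, February, March, April, May).
240 ÷ 7 = 34 full weeks with remainder 2, so 34 more Thursdays after the first → 35.

35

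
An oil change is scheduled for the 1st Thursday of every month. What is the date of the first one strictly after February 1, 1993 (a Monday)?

February 1993 starts on a Monday, so its 1st Thursday is February 4, 1993 (3 days in).
February 4, 1993 is after February 1, 1993, so that is the next one.

February 4, 1993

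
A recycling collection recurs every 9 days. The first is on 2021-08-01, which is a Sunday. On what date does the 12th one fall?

The 12th occurrence is 11 intervals after the first: 11 × 9 = 99 days after 2021-08-01.
August has 31 days — 30 days to the end of August leaves 69.
September has 30 days (39 left).
October has 31 days (8 left).
8 days into November → 2021-11-08.

2021-11-08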